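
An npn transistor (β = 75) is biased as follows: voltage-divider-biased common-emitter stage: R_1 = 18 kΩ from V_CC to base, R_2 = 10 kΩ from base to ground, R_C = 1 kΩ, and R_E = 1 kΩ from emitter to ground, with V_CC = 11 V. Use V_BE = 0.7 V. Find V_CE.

V_CE ≈ 5.1 V

Thevenize the base divider: V_Th = V_CC·R_2/(R_1+R_2) = 11×10/28 = 3.93 V, R_Th = R_1‖R_2 = 6.43 kΩ.
Base-emitter loop: V_Th = I_B·R_Th + V_BE + (β+1)I_B·R_E, so I_B = (3.93 − 0.7) / (6.43 + 76×1) = 0.0392 mA.
I_C = β·I_B = 75×0.0392 = 2.94 mA, and I_E = (β+1)I_B = 2.98 mA.
V_CE = V_CC − I_C·R_C − I_E·R_E = 11 − 2.94×1 − 2.98×1 = 5.09 V.
V_CE = 5.09 V > 0.2 V confirms active-region operation.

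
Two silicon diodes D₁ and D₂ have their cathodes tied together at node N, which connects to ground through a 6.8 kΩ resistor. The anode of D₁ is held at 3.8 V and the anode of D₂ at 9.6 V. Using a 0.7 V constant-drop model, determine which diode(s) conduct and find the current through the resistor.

Only D₂ conducts; I_R ≈ 1.3 mA

Assume both conduct. Then node N would need to be at both 3.8−0.7 = 3.1 V and 9.6−0.7 = 8.9 V, which is impossible.
Assume only D₂ conducts: V_N = 9.6 − 0.7 = 8.9 V, so I_R = 8.9/6.8 = 1.31 mA.
Check D₁: its anode-to-cathode voltage is 3.8 − 8.9 = -5.1 V < 0.7 V, so it is off. The assumption is consistent.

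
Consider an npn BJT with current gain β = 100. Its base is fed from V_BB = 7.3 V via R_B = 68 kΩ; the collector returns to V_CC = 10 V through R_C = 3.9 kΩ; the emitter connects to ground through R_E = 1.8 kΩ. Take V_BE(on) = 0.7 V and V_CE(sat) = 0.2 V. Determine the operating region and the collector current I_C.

Assume active: I_B = (7.3 − 0.7)/(68 + 101×1.8) = 0.0264 mA, I_C = β·I_B = 2.64 mA.
Then V_CE = 10 − 2.64×3.9 − 2.67×1.8 = -5.11 V < 0.2 V — the active assumption fails.
Re-solve with V_CE = 0.2 V. KCL at the emitter: V_E/R_E = (V_BB−0.7−V_E)/R_B + (V_CC−0.2−V_E)/R_C, giving V_E = 3.16 V.
I_C = (V_CC − 0.2 − V_E)/R_C = (9.8 − 3.16)/3.9 = 1.7 mA.
Check: I_B = (6.6 − 3.16)/68 = 0.0506 mA, and β·I_B = 5.06 mA > I_C, confirming saturation.

saturation; I_C ≈ 1.7 mA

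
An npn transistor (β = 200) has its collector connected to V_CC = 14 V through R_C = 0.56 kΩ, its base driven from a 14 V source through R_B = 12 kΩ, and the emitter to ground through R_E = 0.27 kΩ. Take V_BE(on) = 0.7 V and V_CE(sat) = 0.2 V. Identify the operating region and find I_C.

saturation; I_C ≈ 16 mA

Assume active: I_B = (14 − 0.7)/(12 + 201×0.27) = 0.201 mA, I_C = β·I_B = 40.1 mA.
Then V_CE = 14 − 40.1×0.56 − 40.3×0.27 = -19.4 V < 0.2 V — the active assumption fails.
Re-solve with V_CE = 0.2 V. KCL at the emitter: V_E/R_E = (V_BB−0.7−V_E)/R_B + (V_CC−0.2−V_E)/R_C, giving V_E = 4.62 V.
I_C = (V_CC − 0.2 − V_E)/R_C = (13.8 − 4.62)/0.56 = 16.4 mA.
Check: I_B = (13.3 − 4.62)/12 = 0.723 mA, and β·I_B = 145 mA > I_C, confirming saturation.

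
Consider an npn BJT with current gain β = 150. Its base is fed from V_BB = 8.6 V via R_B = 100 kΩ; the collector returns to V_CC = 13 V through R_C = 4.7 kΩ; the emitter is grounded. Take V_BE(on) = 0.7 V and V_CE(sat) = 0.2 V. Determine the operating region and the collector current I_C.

saturation; I_C ≈ 2.7 mA

Assume active: I_B = (8.6 − 0.7)/100 = 0.079 mA, giving I_C = β·I_B = 11.8 mA.
But then V_CE = 13 − 11.8×4.7 = -42.7 V < V_CE(sat) = 0.2 V — impossible in the active region.
So the transistor is saturated. With V_CE = 0.2 V, I_C = (V_CC − 0.2)/R_C = 12.8/4.7 = 2.72 mA.
Check: β·I_B = 11.8 mA > I_C = 2.72 mA, confirming saturation.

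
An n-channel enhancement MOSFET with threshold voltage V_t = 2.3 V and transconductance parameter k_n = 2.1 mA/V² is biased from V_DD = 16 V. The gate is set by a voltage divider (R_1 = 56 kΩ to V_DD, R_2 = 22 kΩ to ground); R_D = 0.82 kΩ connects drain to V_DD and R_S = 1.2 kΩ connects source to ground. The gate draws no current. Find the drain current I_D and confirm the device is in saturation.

I_D ≈ 1 mA

V_G = V_DD·R_2/(R_1+R_2) = 16×22/78 = 4.51 V.
Assume saturation: I_D = (k_n/2)(V_GS − V_t)² with V_GS = V_G − I_D·R_S = 4.51 − 1.2·I_D.
Substituting gives 1.51·I_D² − 6.58·I_D + 5.14 = 0, with roots I_D = 1.02 or 3.33 mA.
The root I_D = 3.33 mA gives V_GS = 0.52 V ≤ V_t, so take I_D = 1.02 mA.
Then V_GS = 3.29 V and V_DS = V_DD − I_D(R_D+R_S) = 16 − 1.02×2.02 = 13.9 V.
Saturation requires V_DS ≥ V_GS − V_t = 0.987 V; 13.9 ≥ 0.987 ✓.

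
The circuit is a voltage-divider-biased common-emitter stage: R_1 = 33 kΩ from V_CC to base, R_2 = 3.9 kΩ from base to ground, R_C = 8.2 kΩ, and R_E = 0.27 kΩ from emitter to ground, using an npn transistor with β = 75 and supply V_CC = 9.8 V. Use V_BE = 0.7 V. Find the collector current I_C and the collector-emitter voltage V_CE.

I_C ≈ 1 mA, V_CE ≈ 0.91 V

Thevenize the base divider: V_Th = V_CC·R_2/(R_1+R_2) = 9.8×3.9/36.9 = 1.04 V, R_Th = R_1‖R_2 = 3.49 kΩ.
Base-emitter loop: V_Th = I_B·R_Th + V_BE + (β+1)I_B·R_E, so I_B = (1.04 − 0.7) / (3.49 + 76×0.27) = 0.014 mA.
I_C = β·I_B = 75×0.014 = 1.05 mA, and I_E = (β+1)I_B = 1.06 mA.
V_CE = V_CC − I_C·R_C − I_E·R_E = 9.8 − 1.05×8.2 − 1.06×0.27 = 0.912 V.
V_CE = 0.912 V > 0.2 V confirms active-region operation.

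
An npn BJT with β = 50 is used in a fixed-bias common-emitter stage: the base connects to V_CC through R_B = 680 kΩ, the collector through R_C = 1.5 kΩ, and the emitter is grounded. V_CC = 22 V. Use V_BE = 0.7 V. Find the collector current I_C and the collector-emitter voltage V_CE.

Base loop: V_CC = I_B·R_B + V_BE, so I_B = (22 − 0.7)/680 kΩ = 0.0313 mA.
In the active region I_C = β·I_B = 50 × 0.0313 = 1.57 mA.
Collector loop: V_CE = V_CC − I_C·R_C = 22 − 1.57×1.5 = 19.7 V.
Since V_CE = 19.7 V > V_CE(sat) ≈ 0.2 V, the transistor is in the active region as assumed.

I_C ≈ 1.6 mA, V_CE ≈ 20 V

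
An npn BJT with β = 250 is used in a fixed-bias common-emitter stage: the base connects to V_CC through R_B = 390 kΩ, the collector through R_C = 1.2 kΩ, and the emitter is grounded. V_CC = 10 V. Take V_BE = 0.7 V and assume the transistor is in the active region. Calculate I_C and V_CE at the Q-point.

Base loop: V_CC = I_B·R_B + V_BE, so I_B = (10 − 0.7)/390 kΩ = 0.0238 mA.
In the active region I_C = β·I_B = 250 × 0.0238 = 5.96 mA.
Collector loop: V_CE = V_CC − I_C·R_C = 10 − 5.96×1.2 = 2.85 V.
Since V_CE = 2.85 V > V_CE(sat) ≈ 0.2 V, the transistor is in the active region as assumed.

I_C ≈ 6 mA, V_CE ≈ 2.8 V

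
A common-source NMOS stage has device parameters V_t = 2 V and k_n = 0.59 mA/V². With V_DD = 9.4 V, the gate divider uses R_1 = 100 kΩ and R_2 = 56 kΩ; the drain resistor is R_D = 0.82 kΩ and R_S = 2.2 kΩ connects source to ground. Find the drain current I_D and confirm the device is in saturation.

I_D ≈ 0.23 mA

V_G = V_DD·R_2/(R_1+R_2) = 9.4×56/156 = 3.37 V.
Assume saturation: I_D = (k_n/2)(V_GS − V_t)² with V_GS = V_G − I_D·R_S = 3.37 − 2.2·I_D.
Substituting gives 1.43·I_D² − 2.78·I_D + 0.557 = 0, with roots I_D = 0.226 or 1.72 mA.
The root I_D = 1.72 mA gives V_GS = -0.417 V ≤ V_t, so take I_D = 0.226 mA.
Then V_GS = 2.88 V and V_DS = V_DD − I_D(R_D+R_S) = 9.4 − 0.226×3.02 = 8.72 V.
Saturation requires V_DS ≥ V_GS − V_t = 0.876 V; 8.72 ≥ 0.876 ✓.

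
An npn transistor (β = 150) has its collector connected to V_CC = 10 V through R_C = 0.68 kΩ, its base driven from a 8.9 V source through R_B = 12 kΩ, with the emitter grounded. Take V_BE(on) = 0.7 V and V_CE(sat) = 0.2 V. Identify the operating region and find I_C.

saturation; I_C ≈ 14 mA

Assume active: I_B = (8.9 − 0.7)/12 = 0.683 mA, giving I_C = β·I_B = 103 mA.
But then V_CE = 10 − 103×0.68 = -59.7 V < V_CE(sat) = 0.2 V — impossible in the active region.
So the transistor is saturated. With V_CE = 0.2 V, I_C = (V_CC − 0.2)/R_C = 9.8/0.68 = 14.4 mA.
Check: β·I_B = 103 mA > I_C = 14.4 mA, confirming saturation.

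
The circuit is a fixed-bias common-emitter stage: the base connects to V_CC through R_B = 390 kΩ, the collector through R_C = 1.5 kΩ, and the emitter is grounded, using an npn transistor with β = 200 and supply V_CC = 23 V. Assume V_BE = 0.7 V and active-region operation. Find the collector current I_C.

I_C ≈ 11 mA

Base loop: V_CC = I_B·R_B + V_BE, so I_B = (23 − 0.7)/390 kΩ = 0.0572 mA.
In the active region I_C = β·I_B = 200 × 0.0572 = 11.4 mA.
Collector loop: V_CE = V_CC − I_C·R_C = 23 − 11.4×1.5 = 5.85 V.
Since V_CE = 5.85 V > V_CE(sat) ≈ 0.2 V, the transistor is in the active region as assumed.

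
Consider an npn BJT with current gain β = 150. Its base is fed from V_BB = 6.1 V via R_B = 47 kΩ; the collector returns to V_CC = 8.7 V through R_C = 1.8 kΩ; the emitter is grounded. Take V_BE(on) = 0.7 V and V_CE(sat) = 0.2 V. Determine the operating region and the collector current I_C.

Assume active: I_B = (6.1 − 0.7)/47 = 0.115 mA, giving I_C = β·I_B = 17.2 mA.
But then V_CE = 8.7 − 17.2×1.8 = -22.3 V < V_CE(sat) = 0.2 V — impossible in the active region.
So the transistor is saturated. With V_CE = 0.2 V, I_C = (V_CC − 0.2)/R_C = 8.5/1.8 = 4.72 mA.
Check: β·I_B = 17.2 mA > I_C = 4.72 mA, confirming saturation.

saturation; I_C ≈ 4.7 mA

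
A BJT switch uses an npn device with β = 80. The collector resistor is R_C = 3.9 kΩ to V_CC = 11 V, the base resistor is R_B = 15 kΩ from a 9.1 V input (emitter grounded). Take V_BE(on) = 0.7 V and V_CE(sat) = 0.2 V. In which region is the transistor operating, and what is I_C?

Assume active: I_B = (9.1 − 0.7)/15 = 0.56 mA, giving I_C = β·I_B = 44.8 mA.
But then V_CE = 11 − 44.8×3.9 = -164 V < V_CE(sat) = 0.2 V — impossible in the active region.
So the transistor is saturated. With V_CE = 0.2 V, I_C = (V_CC − 0.2)/R_C = 10.8/3.9 = 2.77 mA.
Check: β·I_B = 44.8 mA > I_C = 2.77 mA, confirming saturation.

saturation; I_C ≈ 2.8 mA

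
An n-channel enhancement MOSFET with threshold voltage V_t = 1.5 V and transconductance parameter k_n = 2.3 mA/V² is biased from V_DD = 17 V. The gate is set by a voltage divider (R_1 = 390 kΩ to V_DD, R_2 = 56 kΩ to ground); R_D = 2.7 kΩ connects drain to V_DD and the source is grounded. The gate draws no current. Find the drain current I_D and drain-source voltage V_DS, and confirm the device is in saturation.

I_D ≈ 0.46 mA, V_DS ≈ 16 V

V_G = V_DD·R_2/(R_1+R_2) = 17×56/446 = 2.13 V. With the source grounded, V_GS = V_G = 2.13 V.
Assume saturation: I_D = (k_n/2)(V_GS − V_t)² = (2.3/2)×(2.13 − 1.5)² = 1.15×0.635² = 0.463 mA.
V_DS = V_DD − I_D·R_D = 17 − 0.463×2.7 = 15.7 V.
Saturation requires V_DS ≥ V_GS − V_t = 0.635 V; 15.7 ≥ 0.635 ✓.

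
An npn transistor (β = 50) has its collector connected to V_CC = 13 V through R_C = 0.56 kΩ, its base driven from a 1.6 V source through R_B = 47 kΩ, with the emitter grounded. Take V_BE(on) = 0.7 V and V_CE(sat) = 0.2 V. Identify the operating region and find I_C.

Assume active. Base-emitter loop: I_B = (V_BB − V_BE)/R_B = (1.6 − 0.7)/47 = 0.0191 mA.
I_C = β·I_B = 50×0.0191 = 0.957 mA.
V_CE = V_CC − I_C·R_C = 13 − 0.957×0.56 = 12.5 V > V_CE(sat), so the active-region assumption holds.

active; I_C ≈ 0.96 mA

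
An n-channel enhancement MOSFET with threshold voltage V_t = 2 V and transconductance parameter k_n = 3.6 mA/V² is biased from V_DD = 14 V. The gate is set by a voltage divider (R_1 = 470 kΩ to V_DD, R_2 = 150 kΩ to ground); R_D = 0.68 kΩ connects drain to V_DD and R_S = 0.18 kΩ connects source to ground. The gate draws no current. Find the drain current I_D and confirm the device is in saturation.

I_D ≈ 1.9 mA

V_G = V_DD·R_2/(R_1+R_2) = 14×150/620 = 3.39 V.
Assume saturation: I_D = (k_n/2)(V_GS − V_t)² with V_GS = V_G − I_D·R_S = 3.39 − 0.18·I_D.
Substituting gives 0.0583·I_D² − 1.9·I_D + 3.46 = 0, with roots I_D = 1.94 or 30.6 mA.
The root I_D = 30.6 mA gives V_GS = -2.12 V ≤ V_t, so take I_D = 1.94 mA.
Then V_GS = 3.04 V and V_DS = V_DD − I_D(R_D+R_S) = 14 − 1.94×0.86 = 12.3 V.
Saturation requires V_DS ≥ V_GS − V_t = 1.04 V; 12.3 ≥ 1.04 ✓.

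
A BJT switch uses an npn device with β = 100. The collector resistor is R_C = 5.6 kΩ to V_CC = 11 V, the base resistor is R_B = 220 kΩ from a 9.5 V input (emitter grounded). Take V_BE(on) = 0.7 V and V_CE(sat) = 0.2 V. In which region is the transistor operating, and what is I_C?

saturation; I_C ≈ 1.9 mA

Assume active: I_B = (9.5 − 0.7)/220 = 0.04 mA, giving I_C = β·I_B = 4 mA.
But then V_CE = 11 − 4×5.6 = -11.4 V < V_CE(sat) = 0.2 V — impossible in the active region.
So the transistor is saturated. With V_CE = 0.2 V, I_C = (V_CC − 0.2)/R_C = 10.8/5.6 = 1.93 mA.
Check: β·I_B = 4 mA > I_C = 1.93 mA, confirming saturation.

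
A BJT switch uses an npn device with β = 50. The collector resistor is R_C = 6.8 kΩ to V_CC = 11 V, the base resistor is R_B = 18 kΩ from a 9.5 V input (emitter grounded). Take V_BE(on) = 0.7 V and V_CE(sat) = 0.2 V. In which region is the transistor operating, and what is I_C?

saturation; I_C ≈ 1.6 mA

Assume active: I_B = (9.5 − 0.7)/18 = 0.489 mA, giving I_C = β·I_B = 24.4 mA.
But then V_CE = 11 − 24.4×6.8 = -155 V < V_CE(sat) = 0.2 V — impossible in the active region.
So the transistor is saturated. With V_CE = 0.2 V, I_C = (V_CC − 0.2)/R_C = 10.8/6.8 = 1.59 mA.
Check: β·I_B = 24.4 mA > I_C = 1.59 mA, confirming saturation.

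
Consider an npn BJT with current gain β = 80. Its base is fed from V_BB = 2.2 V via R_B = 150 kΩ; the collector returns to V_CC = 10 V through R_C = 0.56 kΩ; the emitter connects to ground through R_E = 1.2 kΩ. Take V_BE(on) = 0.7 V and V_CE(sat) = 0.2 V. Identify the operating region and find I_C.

active; I_C ≈ 0.49 mA

Assume active. Base-emitter loop: I_B = (V_BB − V_BE)/(R_B + (β+1)R_E) = (2.2 − 0.7)/(150 + 81×1.2) = 0.00607 mA.
I_C = β·I_B = 80×0.00607 = 0.485 mA.
V_CE = V_CC − I_C·R_C − I_E·R_E = 10 − 0.485×0.56 − 0.492×1.2 = 9.14 V > V_CE(sat), so the active-region assumption holds.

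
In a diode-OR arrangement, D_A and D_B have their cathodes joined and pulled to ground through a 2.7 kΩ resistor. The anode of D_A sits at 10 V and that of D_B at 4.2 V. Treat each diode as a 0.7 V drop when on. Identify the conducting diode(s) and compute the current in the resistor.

Only D_A conducts; I_R ≈ 3.4 mA

Assume both conduct. Then node N would need to be at both 10−0.7 = 9.3 V and 4.2−0.7 = 3.5 V, which is impossible.
Assume only D_A conducts: V_N = 10 − 0.7 = 9.3 V, so I_R = 9.3/2.7 = 3.44 mA.
Check D_B: its anode-to-cathode voltage is 4.2 − 9.3 = -5.1 V < 0.7 V, so it is off. The assumption is consistent.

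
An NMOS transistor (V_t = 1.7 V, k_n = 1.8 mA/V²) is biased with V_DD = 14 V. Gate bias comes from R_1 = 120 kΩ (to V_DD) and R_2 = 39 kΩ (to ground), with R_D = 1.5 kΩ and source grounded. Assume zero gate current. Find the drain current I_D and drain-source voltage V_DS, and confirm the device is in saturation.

I_D ≈ 2.7 mA, V_DS ≈ 9.9 V

V_G = V_DD·R_2/(R_1+R_2) = 14×39/159 = 3.43 V. With the source grounded, V_GS = V_G = 3.43 V.
Assume saturation: I_D = (k_n/2)(V_GS − V_t)² = (1.8/2)×(3.43 − 1.7)² = 0.9×1.73² = 2.71 mA.
V_DS = V_DD − I_D·R_D = 14 − 2.71×1.5 = 9.94 V.
Saturation requires V_DS ≥ V_GS − V_t = 1.73 V; 9.94 ≥ 1.73 ✓.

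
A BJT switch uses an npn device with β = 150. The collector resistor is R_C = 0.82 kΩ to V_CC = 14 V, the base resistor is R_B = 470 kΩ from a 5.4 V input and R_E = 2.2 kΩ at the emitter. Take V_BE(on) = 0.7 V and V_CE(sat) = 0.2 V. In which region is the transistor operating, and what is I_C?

active; I_C ≈ 0.88 mA

Assume active. Base-emitter loop: I_B = (V_BB − V_BE)/(R_B + (β+1)R_E) = (5.4 − 0.7)/(470 + 151×2.2) = 0.00586 mA.
I_C = β·I_B = 150×0.00586 = 0.879 mA.
V_CE = V_CC − I_C·R_C − I_E·R_E = 14 − 0.879×0.82 − 0.885×2.2 = 11.3 V > V_CE(sat), so the active-region assumption holds.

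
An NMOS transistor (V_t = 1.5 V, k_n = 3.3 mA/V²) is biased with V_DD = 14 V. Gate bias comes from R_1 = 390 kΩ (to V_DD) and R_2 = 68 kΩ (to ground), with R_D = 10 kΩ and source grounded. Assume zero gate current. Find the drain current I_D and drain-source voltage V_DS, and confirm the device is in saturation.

I_D ≈ 0.55 mA, V_DS ≈ 8.5 V

V_G = V_DD·R_2/(R_1+R_2) = 14×68/458 = 2.08 V. With the source grounded, V_GS = V_G = 2.08 V.
Assume saturation: I_D = (k_n/2)(V_GS − V_t)² = (3.3/2)×(2.08 − 1.5)² = 1.65×0.579² = 0.552 mA.
V_DS = V_DD − I_D·R_D = 14 − 0.552×10 = 8.48 V.
Saturation requires V_DS ≥ V_GS − V_t = 0.579 V; 8.48 ≥ 0.579 ✓.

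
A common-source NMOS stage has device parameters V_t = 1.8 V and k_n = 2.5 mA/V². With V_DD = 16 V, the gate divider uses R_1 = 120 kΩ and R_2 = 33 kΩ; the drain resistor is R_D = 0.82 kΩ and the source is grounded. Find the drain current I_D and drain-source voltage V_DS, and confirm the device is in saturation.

V_G = V_DD·R_2/(R_1+R_2) = 16×33/153 = 3.45 V. With the source grounded, V_GS = V_G = 3.45 V.
Assume saturation: I_D = (k_n/2)(V_GS − V_t)² = (2.5/2)×(3.45 − 1.8)² = 1.25×1.65² = 3.41 mA.
V_DS = V_DD − I_D·R_D = 16 − 3.41×0.82 = 13.2 V.
Saturation requires V_DS ≥ V_GS − V_t = 1.65 V; 13.2 ≥ 1.65 ✓.

I_D ≈ 3.4 mA, V_DS ≈ 13 V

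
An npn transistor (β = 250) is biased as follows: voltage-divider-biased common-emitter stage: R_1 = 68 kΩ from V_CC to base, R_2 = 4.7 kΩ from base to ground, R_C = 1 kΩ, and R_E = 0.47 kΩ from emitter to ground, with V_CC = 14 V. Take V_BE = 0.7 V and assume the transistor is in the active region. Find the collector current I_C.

I_C ≈ 0.42 mA

Thevenize the base divider: V_Th = V_CC·R_2/(R_1+R_2) = 14×4.7/72.7 = 0.905 V, R_Th = R_1‖R_2 = 4.4 kΩ.
Base-emitter loop: V_Th = I_B·R_Th + V_BE + (β+1)I_B·R_E, so I_B = (0.905 − 0.7) / (4.4 + 251×0.47) = 0.00168 mA.
I_C = β·I_B = 250×0.00168 = 0.419 mA, and I_E = (β+1)I_B = 0.421 mA.
V_CE = V_CC − I_C·R_C − I_E·R_E = 14 − 0.419×1 − 0.421×0.47 = 13.4 V.
V_CE = 13.4 V > 0.2 V confirms active-region operation.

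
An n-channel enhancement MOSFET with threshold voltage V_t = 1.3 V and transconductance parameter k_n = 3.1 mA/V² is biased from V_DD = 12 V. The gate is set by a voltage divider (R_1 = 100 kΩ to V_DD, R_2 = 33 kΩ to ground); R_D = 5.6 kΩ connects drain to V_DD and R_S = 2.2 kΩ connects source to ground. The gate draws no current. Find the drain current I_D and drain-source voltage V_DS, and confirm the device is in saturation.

I_D ≈ 0.5 mA, V_DS ≈ 8.1 V

V_G = V_DD·R_2/(R_1+R_2) = 12×33/133 = 2.98 V.
Assume saturation: I_D = (k_n/2)(V_GS − V_t)² with V_GS = V_G − I_D·R_S = 2.98 − 2.2·I_D.
Substituting gives 7.5·I_D² − 12.4·I_D + 4.36 = 0, with roots I_D = 0.503 or 1.15 mA.
The root I_D = 1.15 mA gives V_GS = 0.437 V ≤ V_t, so take I_D = 0.503 mA.
Then V_GS = 1.87 V and V_DS = V_DD − I_D(R_D+R_S) = 12 − 0.503×7.8 = 8.07 V.
Saturation requires V_DS ≥ V_GS − V_t = 0.57 V; 8.07 ≥ 0.57 ✓.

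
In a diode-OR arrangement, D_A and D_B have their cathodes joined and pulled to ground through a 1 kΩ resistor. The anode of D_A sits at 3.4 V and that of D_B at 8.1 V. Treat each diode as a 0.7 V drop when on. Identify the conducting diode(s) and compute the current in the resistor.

Assume both conduct. Then node N would need to be at both 3.4−0.7 = 2.7 V and 8.1−0.7 = 7.4 V, which is impossible.
Assume only D_B conducts: V_N = 8.1 − 0.7 = 7.4 V, so I_R = 7.4/1 = 7.4 mA.
Check D_A: its anode-to-cathode voltage is 3.4 − 7.4 = -4 V < 0.7 V, so it is off. The assumption is consistent.

Only D_B conducts; I_R ≈ 7.4 mA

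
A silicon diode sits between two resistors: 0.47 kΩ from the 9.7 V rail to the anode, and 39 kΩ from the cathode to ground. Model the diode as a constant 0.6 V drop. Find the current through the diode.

I ≈ 0.23 mA

The two resistors are in series with the diode, so KVL gives 9.7 = I·0.47 + 0.6 + I·39.
I = (9.7 − 0.6) / (0.47 + 39) kΩ = 9.1 / 39.5 = 0.231 mA.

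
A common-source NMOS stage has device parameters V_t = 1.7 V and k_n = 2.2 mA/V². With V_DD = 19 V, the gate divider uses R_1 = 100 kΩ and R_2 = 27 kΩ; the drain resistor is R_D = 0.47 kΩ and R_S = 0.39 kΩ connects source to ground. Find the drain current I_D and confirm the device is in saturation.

V_G = V_DD·R_2/(R_1+R_2) = 19×27/127 = 4.04 V.
Assume saturation: I_D = (k_n/2)(V_GS − V_t)² with V_GS = V_G − I_D·R_S = 4.04 − 0.39·I_D.
Substituting gives 0.167·I_D² − 3.01·I_D + 6.02 = 0, with roots I_D = 2.29 or 15.7 mA.
The root I_D = 15.7 mA gives V_GS = -2.08 V ≤ V_t, so take I_D = 2.29 mA.
Then V_GS = 3.14 V and V_DS = V_DD − I_D(R_D+R_S) = 19 − 2.29×0.86 = 17 V.
Saturation requires V_DS ≥ V_GS − V_t = 1.44 V; 17 ≥ 1.44 ✓.

I_D ≈ 2.3 mA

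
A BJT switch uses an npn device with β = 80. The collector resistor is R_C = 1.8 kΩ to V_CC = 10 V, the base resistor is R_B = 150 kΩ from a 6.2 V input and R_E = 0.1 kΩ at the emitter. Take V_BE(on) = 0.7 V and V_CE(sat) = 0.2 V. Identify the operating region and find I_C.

active; I_C ≈ 2.8 mA

Assume active. Base-emitter loop: I_B = (V_BB − V_BE)/(R_B + (β+1)R_E) = (6.2 − 0.7)/(150 + 81×0.1) = 0.0348 mA.
I_C = β·I_B = 80×0.0348 = 2.78 mA.
V_CE = V_CC − I_C·R_C − I_E·R_E = 10 − 2.78×1.8 − 2.82×0.1 = 4.71 V > V_CE(sat), so the active-region assumption holds.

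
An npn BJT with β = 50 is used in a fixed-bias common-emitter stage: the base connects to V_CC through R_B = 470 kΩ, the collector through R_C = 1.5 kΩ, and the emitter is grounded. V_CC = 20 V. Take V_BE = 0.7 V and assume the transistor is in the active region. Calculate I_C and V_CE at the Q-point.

Base loop: V_CC = I_B·R_B + V_BE, so I_B = (20 − 0.7)/470 kΩ = 0.0411 mA.
In the active region I_C = β·I_B = 50 × 0.0411 = 2.05 mA.
Collector loop: V_CE = V_CC − I_C·R_C = 20 − 2.05×1.5 = 16.9 V.
Since V_CE = 16.9 V > V_CE(sat) ≈ 0.2 V, the transistor is in the active region as assumed.

I_C ≈ 2.1 mA, V_CE ≈ 17 V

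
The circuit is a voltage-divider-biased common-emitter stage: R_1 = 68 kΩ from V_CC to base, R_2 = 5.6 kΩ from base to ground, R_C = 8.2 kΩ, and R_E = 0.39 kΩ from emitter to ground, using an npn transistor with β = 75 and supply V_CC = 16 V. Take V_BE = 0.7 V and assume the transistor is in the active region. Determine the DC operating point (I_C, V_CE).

Thevenize the base divider: V_Th = V_CC·R_2/(R_1+R_2) = 16×5.6/73.6 = 1.22 V, R_Th = R_1‖R_2 = 5.17 kΩ.
Base-emitter loop: V_Th = I_B·R_Th + V_BE + (β+1)I_B·R_E, so I_B = (1.22 − 0.7) / (5.17 + 76×0.39) = 0.0149 mA.
I_C = β·I_B = 75×0.0149 = 1.11 mA, and I_E = (β+1)I_B = 1.13 mA.
V_CE = V_CC − I_C·R_C − I_E·R_E = 16 − 1.11×8.2 − 1.13×0.39 = 6.42 V.
V_CE = 6.42 V > 0.2 V confirms active-region operation.

I_C ≈ 1.1 mA, V_CE ≈ 6.4 V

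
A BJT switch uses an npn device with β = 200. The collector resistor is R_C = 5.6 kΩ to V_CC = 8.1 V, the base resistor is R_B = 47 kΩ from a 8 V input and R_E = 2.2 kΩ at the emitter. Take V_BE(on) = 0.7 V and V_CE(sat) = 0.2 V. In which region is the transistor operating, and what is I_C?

Assume active: I_B = (8 − 0.7)/(47 + 201×2.2) = 0.0149 mA, I_C = β·I_B = 2.98 mA.
Then V_CE = 8.1 − 2.98×5.6 − 3×2.2 = -15.2 V < 0.2 V — the active assumption fails.
Re-solve with V_CE = 0.2 V. KCL at the emitter: V_E/R_E = (V_BB−0.7−V_E)/R_B + (V_CC−0.2−V_E)/R_C, giving V_E = 2.39 V.
I_C = (V_CC − 0.2 − V_E)/R_C = (7.9 − 2.39)/5.6 = 0.983 mA.
Check: I_B = (7.3 − 2.39)/47 = 0.104 mA, and β·I_B = 20.9 mA > I_C, confirming saturation.

saturation; I_C ≈ 0.98 mA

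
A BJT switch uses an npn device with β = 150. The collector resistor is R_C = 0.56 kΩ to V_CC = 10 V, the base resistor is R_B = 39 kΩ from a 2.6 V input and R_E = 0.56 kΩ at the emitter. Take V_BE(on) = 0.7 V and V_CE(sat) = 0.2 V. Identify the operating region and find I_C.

active; I_C ≈ 2.3 mA

Assume active. Base-emitter loop: I_B = (V_BB − V_BE)/(R_B + (β+1)R_E) = (2.6 − 0.7)/(39 + 151×0.56) = 0.0154 mA.
I_C = β·I_B = 150×0.0154 = 2.31 mA.
V_CE = V_CC − I_C·R_C − I_E·R_E = 10 − 2.31×0.56 − 2.32×0.56 = 7.41 V > V_CE(sat), so the active-region assumption holds.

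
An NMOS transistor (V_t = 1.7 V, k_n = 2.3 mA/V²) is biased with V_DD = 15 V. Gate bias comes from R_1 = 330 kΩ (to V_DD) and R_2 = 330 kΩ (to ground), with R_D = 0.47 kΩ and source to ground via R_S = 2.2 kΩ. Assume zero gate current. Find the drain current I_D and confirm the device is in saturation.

V_G = V_DD·R_2/(R_1+R_2) = 15×330/660 = 7.5 V.
Assume saturation: I_D = (k_n/2)(V_GS − V_t)² with V_GS = V_G − I_D·R_S = 7.5 − 2.2·I_D.
Substituting gives 5.57·I_D² − 30.3·I_D + 38.7 = 0, with roots I_D = 2.03 or 3.42 mA.
The root I_D = 3.42 mA gives V_GS = -0.0246 V ≤ V_t, so take I_D = 2.03 mA.
Then V_GS = 3.03 V and V_DS = V_DD − I_D(R_D+R_S) = 15 − 2.03×2.67 = 9.57 V.
Saturation requires V_DS ≥ V_GS − V_t = 1.33 V; 9.57 ≥ 1.33 ✓.

I_D ≈ 2 mA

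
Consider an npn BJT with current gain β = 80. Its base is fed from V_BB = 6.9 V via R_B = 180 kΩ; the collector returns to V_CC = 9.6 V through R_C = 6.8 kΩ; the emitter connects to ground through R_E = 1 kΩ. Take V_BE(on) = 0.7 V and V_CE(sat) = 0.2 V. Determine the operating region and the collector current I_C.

Assume active: I_B = (6.9 − 0.7)/(180 + 81×1) = 0.0238 mA, I_C = β·I_B = 1.9 mA.
Then V_CE = 9.6 − 1.9×6.8 − 1.92×1 = -5.25 V < 0.2 V — the active assumption fails.
Re-solve with V_CE = 0.2 V. KCL at the emitter: V_E/R_E = (V_BB−0.7−V_E)/R_B + (V_CC−0.2−V_E)/R_C, giving V_E = 1.23 V.
I_C = (V_CC − 0.2 − V_E)/R_C = (9.4 − 1.23)/6.8 = 1.2 mA.
Check: I_B = (6.2 − 1.23)/180 = 0.0276 mA, and β·I_B = 2.21 mA > I_C, confirming saturation.

saturation; I_C ≈ 1.2 mA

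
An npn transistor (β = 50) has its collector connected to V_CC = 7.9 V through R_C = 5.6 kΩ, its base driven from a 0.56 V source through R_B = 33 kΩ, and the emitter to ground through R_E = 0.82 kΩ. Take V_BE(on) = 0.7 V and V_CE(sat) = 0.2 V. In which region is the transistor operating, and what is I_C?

cutoff; I_C ≈ 0

V_BB = 0.56 V ≤ V_BE(on) = 0.7 V, so the base-emitter junction is not forward biased.
The transistor is in cutoff: I_B = I_C = 0.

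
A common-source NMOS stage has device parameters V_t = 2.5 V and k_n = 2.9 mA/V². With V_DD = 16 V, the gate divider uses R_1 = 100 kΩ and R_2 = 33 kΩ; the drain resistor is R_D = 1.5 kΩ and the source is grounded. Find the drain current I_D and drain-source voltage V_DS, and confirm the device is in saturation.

V_G = V_DD·R_2/(R_1+R_2) = 16×33/133 = 3.97 V. With the source grounded, V_GS = V_G = 3.97 V.
Assume saturation: I_D = (k_n/2)(V_GS − V_t)² = (2.9/2)×(3.97 − 2.5)² = 1.45×1.47² = 3.13 mA.
V_DS = V_DD − I_D·R_D = 16 − 3.13×1.5 = 11.3 V.
Saturation requires V_DS ≥ V_GS − V_t = 1.47 V; 11.3 ≥ 1.47 ✓.

I_D ≈ 3.1 mA, V_DS ≈ 11 V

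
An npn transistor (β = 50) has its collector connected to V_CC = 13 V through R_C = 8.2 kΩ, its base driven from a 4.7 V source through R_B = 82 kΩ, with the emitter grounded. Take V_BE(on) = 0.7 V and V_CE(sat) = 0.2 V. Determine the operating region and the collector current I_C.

saturation; I_C ≈ 1.6 mA

Assume active: I_B = (4.7 − 0.7)/82 = 0.0488 mA, giving I_C = β·I_B = 2.44 mA.
But then V_CE = 13 − 2.44×8.2 = -7 V < V_CE(sat) = 0.2 V — impossible in the active region.
So the transistor is saturated. With V_CE = 0.2 V, I_C = (V_CC − 0.2)/R_C = 12.8/8.2 = 1.56 mA.
Check: β·I_B = 2.44 mA > I_C = 1.56 mA, confirming saturation.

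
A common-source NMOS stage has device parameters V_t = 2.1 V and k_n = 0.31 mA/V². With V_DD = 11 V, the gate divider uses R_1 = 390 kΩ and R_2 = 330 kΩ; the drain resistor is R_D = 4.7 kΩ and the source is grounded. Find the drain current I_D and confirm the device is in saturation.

V_G = V_DD·R_2/(R_1+R_2) = 11×330/720 = 5.04 V. With the source grounded, V_GS = V_G = 5.04 V.
Assume saturation: I_D = (k_n/2)(V_GS − V_t)² = (0.31/2)×(5.04 − 2.1)² = 0.155×2.94² = 1.34 mA.
V_DS = V_DD − I_D·R_D = 11 − 1.34×4.7 = 4.7 V.
Saturation requires V_DS ≥ V_GS − V_t = 2.94 V; 4.7 ≥ 2.94 ✓.

I_D ≈ 1.3 mA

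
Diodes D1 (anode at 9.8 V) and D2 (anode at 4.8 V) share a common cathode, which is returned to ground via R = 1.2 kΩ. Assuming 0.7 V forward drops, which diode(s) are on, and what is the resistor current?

Only D1 conducts; I_R ≈ 7.6 mA

Assume both conduct. Then node N would need to be at both 9.8−0.7 = 9.1 V and 4.8−0.7 = 4.1 V, which is impossible.
Assume only D1 conducts: V_N = 9.8 − 0.7 = 9.1 V, so I_R = 9.1/1.2 = 7.58 mA.
Check D2: its anode-to-cathode voltage is 4.8 − 9.1 = -4.3 V < 0.7 V, so it is off. The assumption is consistent.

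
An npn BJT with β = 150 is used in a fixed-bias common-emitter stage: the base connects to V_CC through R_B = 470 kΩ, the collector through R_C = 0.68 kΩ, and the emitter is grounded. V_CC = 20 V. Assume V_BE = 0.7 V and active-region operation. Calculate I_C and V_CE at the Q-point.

I_C ≈ 6.2 mA, V_CE ≈ 16 V

Base loop: V_CC = I_B·R_B + V_BE, so I_B = (20 − 0.7)/470 kΩ = 0.0411 mA.
In the active region I_C = β·I_B = 150 × 0.0411 = 6.16 mA.
Collector loop: V_CE = V_CC − I_C·R_C = 20 − 6.16×0.68 = 15.8 V.
Since V_CE = 15.8 V > V_CE(sat) ≈ 0.2 V, the transistor is in the active region as assumed.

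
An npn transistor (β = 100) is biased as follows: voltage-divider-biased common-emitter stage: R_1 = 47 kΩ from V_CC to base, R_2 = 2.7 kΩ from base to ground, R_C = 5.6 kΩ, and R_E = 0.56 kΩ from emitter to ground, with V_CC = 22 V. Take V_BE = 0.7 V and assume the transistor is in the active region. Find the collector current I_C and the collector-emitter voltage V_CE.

Thevenize the base divider: V_Th = V_CC·R_2/(R_1+R_2) = 22×2.7/49.7 = 1.2 V, R_Th = R_1‖R_2 = 2.55 kΩ.
Base-emitter loop: V_Th = I_B·R_Th + V_BE + (β+1)I_B·R_E, so I_B = (1.2 − 0.7) / (2.55 + 101×0.56) = 0.00838 mA.
I_C = β·I_B = 100×0.00838 = 0.838 mA, and I_E = (β+1)I_B = 0.846 mA.
V_CE = V_CC − I_C·R_C − I_E·R_E = 22 − 0.838×5.6 − 0.846×0.56 = 16.8 V.
V_CE = 16.8 V > 0.2 V confirms active-region operation.

I_C ≈ 0.84 mA, V_CE ≈ 17 V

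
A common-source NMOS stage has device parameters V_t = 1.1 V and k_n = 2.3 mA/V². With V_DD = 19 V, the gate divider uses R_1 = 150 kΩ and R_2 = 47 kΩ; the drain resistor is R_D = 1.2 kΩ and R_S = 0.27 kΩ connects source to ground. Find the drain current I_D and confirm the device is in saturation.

I_D ≈ 5 mA

V_G = V_DD·R_2/(R_1+R_2) = 19×47/197 = 4.53 V.
Assume saturation: I_D = (k_n/2)(V_GS − V_t)² with V_GS = V_G − I_D·R_S = 4.53 − 0.27·I_D.
Substituting gives 0.0838·I_D² − 3.13·I_D + 13.6 = 0, with roots I_D = 5 or 32.4 mA.
The root I_D = 32.4 mA gives V_GS = -4.2 V ≤ V_t, so take I_D = 5 mA.
Then V_GS = 3.18 V and V_DS = V_DD − I_D(R_D+R_S) = 19 − 5×1.47 = 11.7 V.
Saturation requires V_DS ≥ V_GS − V_t = 2.08 V; 11.7 ≥ 2.08 ✓.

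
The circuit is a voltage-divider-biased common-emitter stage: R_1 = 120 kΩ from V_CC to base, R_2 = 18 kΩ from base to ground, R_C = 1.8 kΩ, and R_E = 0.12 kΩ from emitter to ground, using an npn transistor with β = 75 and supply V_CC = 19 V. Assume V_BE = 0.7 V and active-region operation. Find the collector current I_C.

I_C ≈ 5.4 mA

Thevenize the base divider: V_Th = V_CC·R_2/(R_1+R_2) = 19×18/138 = 2.48 V, R_Th = R_1‖R_2 = 15.7 kΩ.
Base-emitter loop: V_Th = I_B·R_Th + V_BE + (β+1)I_B·R_E, so I_B = (2.48 − 0.7) / (15.7 + 76×0.12) = 0.0718 mA.
I_C = β·I_B = 75×0.0718 = 5.38 mA, and I_E = (β+1)I_B = 5.46 mA.
V_CE = V_CC − I_C·R_C − I_E·R_E = 19 − 5.38×1.8 − 5.46×0.12 = 8.65 V.
V_CE = 8.65 V > 0.2 V confirms active-region operation.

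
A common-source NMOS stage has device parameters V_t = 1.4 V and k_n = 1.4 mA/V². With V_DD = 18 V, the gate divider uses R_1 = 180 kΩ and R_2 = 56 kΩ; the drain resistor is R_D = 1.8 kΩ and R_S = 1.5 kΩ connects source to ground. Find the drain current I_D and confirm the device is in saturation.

V_G = V_DD·R_2/(R_1+R_2) = 18×56/236 = 4.27 V.
Assume saturation: I_D = (k_n/2)(V_GS − V_t)² with V_GS = V_G − I_D·R_S = 4.27 − 1.5·I_D.
Substituting gives 1.57·I_D² − 7.03·I_D + 5.77 = 0, with roots I_D = 1.08 or 3.38 mA.
The root I_D = 3.38 mA gives V_GS = -0.797 V ≤ V_t, so take I_D = 1.08 mA.
Then V_GS = 2.64 V and V_DS = V_DD − I_D(R_D+R_S) = 18 − 1.08×3.3 = 14.4 V.
Saturation requires V_DS ≥ V_GS − V_t = 1.24 V; 14.4 ≥ 1.24 ✓.

I_D ≈ 1.1 mA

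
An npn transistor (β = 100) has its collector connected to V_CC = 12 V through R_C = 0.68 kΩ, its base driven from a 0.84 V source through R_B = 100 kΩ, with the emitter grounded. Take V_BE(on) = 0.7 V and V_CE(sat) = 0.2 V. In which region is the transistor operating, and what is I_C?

Assume active. Base-emitter loop: I_B = (V_BB − V_BE)/R_B = (0.84 − 0.7)/100 = 0.0014 mA.
I_C = β·I_B = 100×0.0014 = 0.14 mA.
V_CE = V_CC − I_C·R_C = 12 − 0.14×0.68 = 11.9 V > V_CE(sat), so the active-region assumption holds.

active; I_C ≈ 0.14 mA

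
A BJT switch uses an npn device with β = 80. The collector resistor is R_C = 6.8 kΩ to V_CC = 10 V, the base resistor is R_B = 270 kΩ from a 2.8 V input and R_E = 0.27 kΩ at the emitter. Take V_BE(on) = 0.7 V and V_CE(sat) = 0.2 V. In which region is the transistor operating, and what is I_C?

Assume active. Base-emitter loop: I_B = (V_BB − V_BE)/(R_B + (β+1)R_E) = (2.8 − 0.7)/(270 + 81×0.27) = 0.00719 mA.
I_C = β·I_B = 80×0.00719 = 0.576 mA.
V_CE = V_CC − I_C·R_C − I_E·R_E = 10 − 0.576×6.8 − 0.583×0.27 = 5.93 V > V_CE(sat), so the active-region assumption holds.

active; I_C ≈ 0.58 mA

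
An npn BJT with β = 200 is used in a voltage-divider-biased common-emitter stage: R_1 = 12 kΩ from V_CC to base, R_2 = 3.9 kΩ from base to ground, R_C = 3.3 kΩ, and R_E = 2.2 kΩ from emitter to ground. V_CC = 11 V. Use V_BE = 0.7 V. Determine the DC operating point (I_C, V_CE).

Thevenize the base divider: V_Th = V_CC·R_2/(R_1+R_2) = 11×3.9/15.9 = 2.7 V, R_Th = R_1‖R_2 = 2.94 kΩ.
Base-emitter loop: V_Th = I_B·R_Th + V_BE + (β+1)I_B·R_E, so I_B = (2.7 − 0.7) / (2.94 + 201×2.2) = 0.00449 mA.
I_C = β·I_B = 200×0.00449 = 0.898 mA, and I_E = (β+1)I_B = 0.902 mA.
V_CE = V_CC − I_C·R_C − I_E·R_E = 11 − 0.898×3.3 − 0.902×2.2 = 6.05 V.
V_CE = 6.05 V > 0.2 V confirms active-region operation.

I_C ≈ 0.9 mA, V_CE ≈ 6.1 V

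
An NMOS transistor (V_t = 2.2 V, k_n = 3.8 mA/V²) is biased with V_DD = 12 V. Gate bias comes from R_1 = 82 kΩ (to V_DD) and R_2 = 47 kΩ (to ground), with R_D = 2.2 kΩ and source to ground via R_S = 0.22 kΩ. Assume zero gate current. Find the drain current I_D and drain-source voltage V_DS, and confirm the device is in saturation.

I_D ≈ 3.6 mA, V_DS ≈ 3.3 V

V_G = V_DD·R_2/(R_1+R_2) = 12×47/129 = 4.37 V.
Assume saturation: I_D = (k_n/2)(V_GS − V_t)² with V_GS = V_G − I_D·R_S = 4.37 − 0.22·I_D.
Substituting gives 0.092·I_D² − 2.82·I_D + 8.96 = 0, with roots I_D = 3.61 or 27 mA.
The root I_D = 27 mA gives V_GS = -1.57 V ≤ V_t, so take I_D = 3.61 mA.
Then V_GS = 3.58 V and V_DS = V_DD − I_D(R_D+R_S) = 12 − 3.61×2.42 = 3.27 V.
Saturation requires V_DS ≥ V_GS − V_t = 1.38 V; 3.27 ≥ 1.38 ✓.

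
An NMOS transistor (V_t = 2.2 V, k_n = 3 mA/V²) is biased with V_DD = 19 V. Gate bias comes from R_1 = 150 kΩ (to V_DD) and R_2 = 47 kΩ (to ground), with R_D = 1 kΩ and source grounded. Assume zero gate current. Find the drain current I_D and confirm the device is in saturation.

I_D ≈ 8.2 mA

V_G = V_DD·R_2/(R_1+R_2) = 19×47/197 = 4.53 V. With the source grounded, V_GS = V_G = 4.53 V.
Assume saturation: I_D = (k_n/2)(V_GS − V_t)² = (3/2)×(4.53 − 2.2)² = 1.5×2.33² = 8.16 mA.
V_DS = V_DD − I_D·R_D = 19 − 8.16×1 = 10.8 V.
Saturation requires V_DS ≥ V_GS − V_t = 2.33 V; 10.8 ≥ 2.33 ✓.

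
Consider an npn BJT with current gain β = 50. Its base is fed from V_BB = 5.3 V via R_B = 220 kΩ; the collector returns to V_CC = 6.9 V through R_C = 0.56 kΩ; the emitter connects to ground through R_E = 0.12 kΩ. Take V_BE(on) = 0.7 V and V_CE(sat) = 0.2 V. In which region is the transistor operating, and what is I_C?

Assume active. Base-emitter loop: I_B = (V_BB − V_BE)/(R_B + (β+1)R_E) = (5.3 − 0.7)/(220 + 51×0.12) = 0.0203 mA.
I_C = β·I_B = 50×0.0203 = 1.02 mA.
V_CE = V_CC − I_C·R_C − I_E·R_E = 6.9 − 1.02×0.56 − 1.04×0.12 = 6.21 V > V_CE(sat), so the active-region assumption holds.

active; I_C ≈ 1 mA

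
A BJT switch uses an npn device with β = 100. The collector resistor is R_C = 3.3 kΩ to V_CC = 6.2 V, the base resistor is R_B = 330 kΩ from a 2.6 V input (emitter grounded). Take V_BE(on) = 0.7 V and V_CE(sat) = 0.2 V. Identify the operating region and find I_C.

Assume active. Base-emitter loop: I_B = (V_BB − V_BE)/R_B = (2.6 − 0.7)/330 = 0.00576 mA.
I_C = β·I_B = 100×0.00576 = 0.576 mA.
V_CE = V_CC − I_C·R_C = 6.2 − 0.576×3.3 = 4.3 V > V_CE(sat), so the active-region assumption holds.

active; I_C ≈ 0.58 mA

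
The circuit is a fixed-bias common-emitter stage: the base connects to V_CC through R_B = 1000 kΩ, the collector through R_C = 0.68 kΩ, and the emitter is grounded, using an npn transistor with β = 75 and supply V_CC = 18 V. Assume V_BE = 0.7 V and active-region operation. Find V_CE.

Base loop: V_CC = I_B·R_B + V_BE, so I_B = (18 − 0.7)/1000 kΩ = 0.0173 mA.
In the active region I_C = β·I_B = 75 × 0.0173 = 1.3 mA.
Collector loop: V_CE = V_CC − I_C·R_C = 18 − 1.3×0.68 = 17.1 V.
Since V_CE = 17.1 V > V_CE(sat) ≈ 0.2 V, the transistor is in the active region as assumed.

V_CE ≈ 17 V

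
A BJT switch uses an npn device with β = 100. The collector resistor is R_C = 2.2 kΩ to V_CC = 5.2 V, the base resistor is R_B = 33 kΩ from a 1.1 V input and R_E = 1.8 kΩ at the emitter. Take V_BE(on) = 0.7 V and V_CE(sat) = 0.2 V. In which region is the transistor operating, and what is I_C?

active; I_C ≈ 0.19 mA

Assume active. Base-emitter loop: I_B = (V_BB − V_BE)/(R_B + (β+1)R_E) = (1.1 − 0.7)/(33 + 101×1.8) = 0.00186 mA.
I_C = β·I_B = 100×0.00186 = 0.186 mA.
V_CE = V_CC − I_C·R_C − I_E·R_E = 5.2 − 0.186×2.2 − 0.188×1.8 = 4.45 V > V_CE(sat), so the active-region assumption holds.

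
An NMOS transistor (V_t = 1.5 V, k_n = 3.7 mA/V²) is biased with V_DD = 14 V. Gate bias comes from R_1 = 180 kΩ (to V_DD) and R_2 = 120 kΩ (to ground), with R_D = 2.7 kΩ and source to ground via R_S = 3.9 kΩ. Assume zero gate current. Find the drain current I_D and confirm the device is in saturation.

I_D ≈ 0.87 mA

V_G = V_DD·R_2/(R_1+R_2) = 14×120/300 = 5.6 V.
Assume saturation: I_D = (k_n/2)(V_GS − V_t)² with V_GS = V_G − I_D·R_S = 5.6 − 3.9·I_D.
Substituting gives 28.1·I_D² − 60.2·I_D + 31.1 = 0, with roots I_D = 0.875 or 1.26 mA.
The root I_D = 1.26 mA gives V_GS = 0.674 V ≤ V_t, so take I_D = 0.875 mA.
Then V_GS = 2.19 V and V_DS = V_DD − I_D(R_D+R_S) = 14 − 0.875×6.6 = 8.23 V.
Saturation requires V_DS ≥ V_GS − V_t = 0.688 V; 8.23 ≥ 0.688 ✓.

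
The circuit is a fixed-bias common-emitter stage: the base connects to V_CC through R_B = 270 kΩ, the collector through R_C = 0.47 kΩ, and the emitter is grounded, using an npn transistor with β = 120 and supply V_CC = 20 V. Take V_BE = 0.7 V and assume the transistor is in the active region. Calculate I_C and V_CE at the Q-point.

Base loop: V_CC = I_B·R_B + V_BE, so I_B = (20 − 0.7)/270 kΩ = 0.0715 mA.
In the active region I_C = β·I_B = 120 × 0.0715 = 8.58 mA.
Collector loop: V_CE = V_CC − I_C·R_C = 20 − 8.58×0.47 = 16 V.
Since V_CE = 16 V > V_CE(sat) ≈ 0.2 V, the transistor is in the active region as assumed.

I_C ≈ 8.6 mA, V_CE ≈ 16 V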